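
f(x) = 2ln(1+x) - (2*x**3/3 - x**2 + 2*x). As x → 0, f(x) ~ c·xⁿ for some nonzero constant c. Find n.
4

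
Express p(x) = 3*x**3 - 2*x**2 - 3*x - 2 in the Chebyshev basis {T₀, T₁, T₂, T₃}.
(-3)T₀ + (-3/4)T₁ - T₂ + (3/4)T₃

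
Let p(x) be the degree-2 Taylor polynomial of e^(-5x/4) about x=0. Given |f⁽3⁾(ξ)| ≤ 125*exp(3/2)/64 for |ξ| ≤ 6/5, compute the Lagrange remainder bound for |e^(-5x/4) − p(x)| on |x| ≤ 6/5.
9*exp(3/2)/16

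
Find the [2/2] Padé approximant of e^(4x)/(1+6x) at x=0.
(152*x**2/51 + 46*x/17 + 1)/(-388*x**2/51 + 80*x/17 + 1)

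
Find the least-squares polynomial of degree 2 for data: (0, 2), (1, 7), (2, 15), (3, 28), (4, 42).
66/35 + (247/70)x + (23/14)x²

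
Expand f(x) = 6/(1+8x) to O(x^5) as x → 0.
6 - 48*x + 384*x**2 - 3072*x**3 + 24576*x**4 + O(x**5)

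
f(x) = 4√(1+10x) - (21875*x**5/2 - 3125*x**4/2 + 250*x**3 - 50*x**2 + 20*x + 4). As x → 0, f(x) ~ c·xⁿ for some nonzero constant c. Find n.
6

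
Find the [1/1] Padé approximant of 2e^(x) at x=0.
(x + 2)/(1 - x/2)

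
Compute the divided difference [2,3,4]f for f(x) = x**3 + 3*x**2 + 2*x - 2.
12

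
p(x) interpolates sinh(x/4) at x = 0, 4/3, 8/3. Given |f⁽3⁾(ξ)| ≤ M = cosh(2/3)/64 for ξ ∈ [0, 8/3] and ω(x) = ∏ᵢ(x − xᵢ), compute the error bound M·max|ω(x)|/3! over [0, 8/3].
sqrt(3)*cosh(2/3)/729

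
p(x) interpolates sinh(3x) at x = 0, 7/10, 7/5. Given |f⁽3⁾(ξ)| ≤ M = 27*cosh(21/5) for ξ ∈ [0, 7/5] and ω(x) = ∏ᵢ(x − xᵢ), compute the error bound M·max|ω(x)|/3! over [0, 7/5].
343*sqrt(3)*cosh(21/5)/1000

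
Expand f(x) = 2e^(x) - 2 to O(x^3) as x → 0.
2*x + x**2 + O(x**3)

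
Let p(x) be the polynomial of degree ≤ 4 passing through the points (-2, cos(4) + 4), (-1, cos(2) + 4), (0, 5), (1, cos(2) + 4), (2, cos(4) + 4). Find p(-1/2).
5*cos(2)/16 - cos(4)/64 + 301/64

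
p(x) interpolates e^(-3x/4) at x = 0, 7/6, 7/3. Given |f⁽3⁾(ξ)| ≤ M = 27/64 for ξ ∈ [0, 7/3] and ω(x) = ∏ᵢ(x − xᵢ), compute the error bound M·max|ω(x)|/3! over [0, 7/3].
343*sqrt(3)/13824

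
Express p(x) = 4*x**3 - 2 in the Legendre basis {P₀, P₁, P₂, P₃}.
(-2)P₀ + (12/5)P₁ + (8/5)P₃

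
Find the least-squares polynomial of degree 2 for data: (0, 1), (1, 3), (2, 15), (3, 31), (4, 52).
2/5 + x + (3)x²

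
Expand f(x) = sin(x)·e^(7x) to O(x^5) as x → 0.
x + 7*x**2 + 73*x**3/3 + 56*x**4 + O(x**5)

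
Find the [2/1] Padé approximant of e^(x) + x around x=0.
(-x**2/6 + 5*x/3 + 1)/(1 - x/3)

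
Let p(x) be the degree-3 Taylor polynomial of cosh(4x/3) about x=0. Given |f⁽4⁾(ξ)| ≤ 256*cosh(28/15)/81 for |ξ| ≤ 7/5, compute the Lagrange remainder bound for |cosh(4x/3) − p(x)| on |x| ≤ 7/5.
76832*cosh(28/15)/151875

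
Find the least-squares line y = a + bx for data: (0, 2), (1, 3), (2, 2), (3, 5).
a = 9/5, b = 4/5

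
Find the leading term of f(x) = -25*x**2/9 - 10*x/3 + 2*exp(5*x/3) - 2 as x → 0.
125*x**3/81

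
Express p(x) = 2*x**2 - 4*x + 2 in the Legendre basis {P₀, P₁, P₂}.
(8/3)P₀ + (-4)P₁ + (4/3)P₂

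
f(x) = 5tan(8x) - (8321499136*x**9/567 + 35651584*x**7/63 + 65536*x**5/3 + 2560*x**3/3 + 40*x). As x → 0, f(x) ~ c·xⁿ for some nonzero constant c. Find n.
11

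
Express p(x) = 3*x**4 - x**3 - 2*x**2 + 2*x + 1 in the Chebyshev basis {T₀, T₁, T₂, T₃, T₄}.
(9/8)T₀ + (5/4)T₁ + (1/2)T₂ + (-1/4)T₃ + (3/8)T₄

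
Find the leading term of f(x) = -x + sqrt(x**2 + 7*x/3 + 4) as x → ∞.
7/6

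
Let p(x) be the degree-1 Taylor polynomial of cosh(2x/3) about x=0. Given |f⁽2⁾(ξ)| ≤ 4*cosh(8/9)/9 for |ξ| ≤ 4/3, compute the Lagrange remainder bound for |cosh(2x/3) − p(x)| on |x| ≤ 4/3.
32*cosh(8/9)/81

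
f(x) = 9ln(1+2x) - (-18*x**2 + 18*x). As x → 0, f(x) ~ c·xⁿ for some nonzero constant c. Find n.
3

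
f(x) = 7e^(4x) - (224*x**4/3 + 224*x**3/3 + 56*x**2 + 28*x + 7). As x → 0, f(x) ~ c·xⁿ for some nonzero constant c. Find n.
5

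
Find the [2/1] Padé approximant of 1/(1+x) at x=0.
1/(x + 1)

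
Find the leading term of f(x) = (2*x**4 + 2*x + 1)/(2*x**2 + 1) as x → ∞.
x**2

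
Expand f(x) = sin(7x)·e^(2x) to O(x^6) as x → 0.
7*x + 14*x**2 - 259*x**3/6 - 105*x**4 + 3647*x**5/120 + O(x**6)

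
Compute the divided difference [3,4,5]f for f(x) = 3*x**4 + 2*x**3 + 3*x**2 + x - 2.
318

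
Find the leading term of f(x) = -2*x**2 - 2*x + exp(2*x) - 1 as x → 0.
4*x**3/3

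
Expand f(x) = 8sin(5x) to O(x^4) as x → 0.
40*x - 500*x**3/3 + O(x**4)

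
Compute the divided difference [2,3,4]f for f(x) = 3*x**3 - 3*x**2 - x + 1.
24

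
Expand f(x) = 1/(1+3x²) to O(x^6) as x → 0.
1 - 3*x**2 + 9*x**4 + O(x**6)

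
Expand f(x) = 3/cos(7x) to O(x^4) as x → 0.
3 + 147*x**2/2 + O(x**4)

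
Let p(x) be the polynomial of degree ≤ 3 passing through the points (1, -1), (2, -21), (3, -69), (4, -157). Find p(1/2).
9/4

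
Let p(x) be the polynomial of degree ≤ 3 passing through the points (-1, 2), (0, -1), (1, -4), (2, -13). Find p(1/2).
-17/8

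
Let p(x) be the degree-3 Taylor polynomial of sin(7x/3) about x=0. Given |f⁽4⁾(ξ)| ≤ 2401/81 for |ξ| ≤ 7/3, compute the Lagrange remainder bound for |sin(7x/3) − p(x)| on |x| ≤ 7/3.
5764801/157464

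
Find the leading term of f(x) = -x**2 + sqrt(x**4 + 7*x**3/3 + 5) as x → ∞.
7*x/6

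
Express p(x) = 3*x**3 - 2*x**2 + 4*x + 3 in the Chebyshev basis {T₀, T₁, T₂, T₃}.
(2)T₀ + (25/4)T₁ - T₂ + (3/4)T₃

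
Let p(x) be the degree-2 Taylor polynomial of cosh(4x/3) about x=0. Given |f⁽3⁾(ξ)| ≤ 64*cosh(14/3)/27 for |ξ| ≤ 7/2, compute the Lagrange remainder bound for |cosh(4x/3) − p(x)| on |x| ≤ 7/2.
1372*cosh(14/3)/81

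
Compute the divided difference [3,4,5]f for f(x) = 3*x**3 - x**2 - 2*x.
35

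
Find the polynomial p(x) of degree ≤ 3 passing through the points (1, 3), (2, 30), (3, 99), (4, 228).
3*x**3 + 3*x**2 - 3*x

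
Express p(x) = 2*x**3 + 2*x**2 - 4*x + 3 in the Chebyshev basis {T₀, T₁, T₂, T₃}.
(4)T₀ + (-5/2)T₁ + T₂ + (1/2)T₃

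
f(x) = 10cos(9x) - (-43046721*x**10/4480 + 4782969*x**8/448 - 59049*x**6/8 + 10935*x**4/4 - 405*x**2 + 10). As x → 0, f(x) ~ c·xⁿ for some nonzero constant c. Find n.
12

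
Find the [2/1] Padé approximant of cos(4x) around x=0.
1 - 8*x**2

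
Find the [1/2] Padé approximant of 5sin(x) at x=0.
5*x/(x**2/6 + 1)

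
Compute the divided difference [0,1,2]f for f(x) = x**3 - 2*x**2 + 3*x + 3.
1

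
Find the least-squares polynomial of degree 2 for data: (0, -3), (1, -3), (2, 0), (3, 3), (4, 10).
-3 + (-4/5)x + x²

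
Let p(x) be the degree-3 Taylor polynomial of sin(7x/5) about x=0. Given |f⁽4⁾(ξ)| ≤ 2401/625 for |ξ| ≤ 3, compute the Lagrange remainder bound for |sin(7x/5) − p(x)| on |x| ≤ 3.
64827/5000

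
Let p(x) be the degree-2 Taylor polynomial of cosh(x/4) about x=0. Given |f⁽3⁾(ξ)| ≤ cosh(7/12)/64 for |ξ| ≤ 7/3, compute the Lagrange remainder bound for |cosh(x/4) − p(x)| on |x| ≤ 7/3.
343*cosh(7/12)/10368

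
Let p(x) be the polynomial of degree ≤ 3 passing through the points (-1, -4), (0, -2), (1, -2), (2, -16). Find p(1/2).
-1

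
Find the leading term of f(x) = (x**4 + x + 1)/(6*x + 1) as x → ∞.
x**3/6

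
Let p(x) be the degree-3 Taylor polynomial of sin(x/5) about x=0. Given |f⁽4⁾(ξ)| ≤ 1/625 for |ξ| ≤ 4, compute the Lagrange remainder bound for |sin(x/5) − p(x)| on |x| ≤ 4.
32/1875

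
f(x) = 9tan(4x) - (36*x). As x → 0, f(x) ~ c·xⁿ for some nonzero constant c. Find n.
3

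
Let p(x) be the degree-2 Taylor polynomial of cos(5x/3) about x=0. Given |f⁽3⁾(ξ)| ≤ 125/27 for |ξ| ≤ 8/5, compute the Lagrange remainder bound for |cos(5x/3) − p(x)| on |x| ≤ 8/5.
256/81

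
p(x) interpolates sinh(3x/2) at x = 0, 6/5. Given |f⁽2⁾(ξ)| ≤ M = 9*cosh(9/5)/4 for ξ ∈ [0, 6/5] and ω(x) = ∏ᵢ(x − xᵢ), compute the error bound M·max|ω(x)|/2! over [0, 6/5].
81*cosh(9/5)/200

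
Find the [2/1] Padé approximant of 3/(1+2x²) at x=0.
3 - 6*x**2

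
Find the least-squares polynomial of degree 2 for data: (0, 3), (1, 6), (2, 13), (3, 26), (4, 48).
122/35 + (-11/7)x + (22/7)x²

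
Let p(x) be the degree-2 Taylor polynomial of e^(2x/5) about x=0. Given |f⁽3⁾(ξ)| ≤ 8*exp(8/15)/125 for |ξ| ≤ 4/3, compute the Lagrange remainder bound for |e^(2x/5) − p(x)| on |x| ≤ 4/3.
256*exp(8/15)/10125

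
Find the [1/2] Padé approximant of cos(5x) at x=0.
1/(25*x**2/2 + 1)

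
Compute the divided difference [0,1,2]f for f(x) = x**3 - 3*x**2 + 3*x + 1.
0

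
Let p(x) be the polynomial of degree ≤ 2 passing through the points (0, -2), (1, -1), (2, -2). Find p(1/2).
-5/4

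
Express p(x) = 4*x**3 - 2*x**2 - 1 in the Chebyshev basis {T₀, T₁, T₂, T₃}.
(-2)T₀ + (3)T₁ - T₂ + T₃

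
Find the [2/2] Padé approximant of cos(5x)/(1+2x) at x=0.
(-1925*x**2/204 - 25*x/51 + 1)/(25*x**2/12 + 77*x/51 + 1)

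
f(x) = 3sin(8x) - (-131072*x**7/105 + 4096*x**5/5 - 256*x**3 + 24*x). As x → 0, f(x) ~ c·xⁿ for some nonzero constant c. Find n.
9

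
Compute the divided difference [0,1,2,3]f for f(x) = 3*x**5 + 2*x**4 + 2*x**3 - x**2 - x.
89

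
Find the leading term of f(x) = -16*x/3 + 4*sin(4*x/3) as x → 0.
-128*x**3/81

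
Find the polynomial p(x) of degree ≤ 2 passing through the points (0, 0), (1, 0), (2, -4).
-2*x**2 + 2*x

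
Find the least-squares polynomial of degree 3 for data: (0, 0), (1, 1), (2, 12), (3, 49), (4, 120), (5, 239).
8/63 + (-295/189)x + (-5/126)x² + (107/54)x³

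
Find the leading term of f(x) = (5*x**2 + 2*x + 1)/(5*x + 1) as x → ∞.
x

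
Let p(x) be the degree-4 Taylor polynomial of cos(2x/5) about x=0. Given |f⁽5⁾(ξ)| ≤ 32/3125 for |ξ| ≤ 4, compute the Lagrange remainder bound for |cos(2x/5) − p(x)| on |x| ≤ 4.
4096/46875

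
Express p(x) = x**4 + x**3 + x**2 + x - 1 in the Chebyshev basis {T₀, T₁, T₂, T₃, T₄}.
(-1/8)T₀ + (7/4)T₁ + T₂ + (1/4)T₃ + (1/8)T₄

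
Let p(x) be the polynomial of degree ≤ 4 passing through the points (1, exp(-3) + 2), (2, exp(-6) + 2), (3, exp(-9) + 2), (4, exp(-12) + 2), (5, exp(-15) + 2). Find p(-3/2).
(-8580*exp(9) - 5460*exp(3) + 1155 + 10010*exp(6) + 3003*exp(12) + 256*exp(15))*exp(-15)/128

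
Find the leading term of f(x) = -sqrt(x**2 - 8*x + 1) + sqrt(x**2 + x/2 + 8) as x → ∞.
17/4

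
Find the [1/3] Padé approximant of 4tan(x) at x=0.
4*x/(1 - x**2/3)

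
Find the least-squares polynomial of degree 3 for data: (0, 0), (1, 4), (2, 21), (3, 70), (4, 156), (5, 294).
5/21 + (-88/63)x + (97/42)x² + (35/18)x³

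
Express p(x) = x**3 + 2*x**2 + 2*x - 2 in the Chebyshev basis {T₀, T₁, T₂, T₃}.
-T₀ + (11/4)T₁ + T₂ + (1/4)T₃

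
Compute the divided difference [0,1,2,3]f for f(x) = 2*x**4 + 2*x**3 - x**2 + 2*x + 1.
14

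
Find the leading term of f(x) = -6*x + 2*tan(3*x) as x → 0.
18*x**3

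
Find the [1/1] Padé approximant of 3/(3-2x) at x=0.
1/(1 - 2*x/3)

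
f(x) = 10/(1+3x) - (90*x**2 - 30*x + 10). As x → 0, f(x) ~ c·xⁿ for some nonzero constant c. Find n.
3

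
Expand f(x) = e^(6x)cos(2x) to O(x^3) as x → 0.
1 + 6*x + 16*x**2 + O(x**3)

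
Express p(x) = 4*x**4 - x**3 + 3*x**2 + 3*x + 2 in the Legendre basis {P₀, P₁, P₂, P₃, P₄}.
(19/5)P₀ + (12/5)P₁ + (30/7)P₂ + (-2/5)P₃ + (32/35)P₄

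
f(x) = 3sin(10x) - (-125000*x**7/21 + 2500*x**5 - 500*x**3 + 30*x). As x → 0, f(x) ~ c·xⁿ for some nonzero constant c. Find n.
9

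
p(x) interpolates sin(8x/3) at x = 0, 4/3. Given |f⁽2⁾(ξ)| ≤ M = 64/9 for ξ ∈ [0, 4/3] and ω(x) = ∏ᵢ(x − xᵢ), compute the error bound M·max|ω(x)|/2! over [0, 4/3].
128/81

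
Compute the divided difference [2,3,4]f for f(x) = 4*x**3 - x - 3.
36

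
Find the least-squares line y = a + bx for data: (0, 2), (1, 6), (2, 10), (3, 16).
a = 8/5, b = 23/5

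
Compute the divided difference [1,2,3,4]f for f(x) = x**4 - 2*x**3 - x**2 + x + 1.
8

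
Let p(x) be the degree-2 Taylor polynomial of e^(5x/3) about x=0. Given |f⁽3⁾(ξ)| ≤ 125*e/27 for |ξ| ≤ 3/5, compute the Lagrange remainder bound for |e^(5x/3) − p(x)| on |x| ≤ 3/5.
e/6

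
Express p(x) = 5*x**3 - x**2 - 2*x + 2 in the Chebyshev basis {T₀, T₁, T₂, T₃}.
(3/2)T₀ + (7/4)T₁ + (-1/2)T₂ + (5/4)T₃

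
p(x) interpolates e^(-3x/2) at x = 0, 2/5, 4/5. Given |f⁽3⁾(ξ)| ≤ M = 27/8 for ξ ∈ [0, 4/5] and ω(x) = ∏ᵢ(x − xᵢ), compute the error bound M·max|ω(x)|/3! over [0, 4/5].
sqrt(3)/125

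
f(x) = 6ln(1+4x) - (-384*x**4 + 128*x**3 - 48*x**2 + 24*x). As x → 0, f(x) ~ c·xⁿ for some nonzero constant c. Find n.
5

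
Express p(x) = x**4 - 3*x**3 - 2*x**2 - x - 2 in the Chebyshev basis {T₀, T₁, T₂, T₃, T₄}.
(-21/8)T₀ + (-13/4)T₁ + (-1/2)T₂ + (-3/4)T₃ + (1/8)T₄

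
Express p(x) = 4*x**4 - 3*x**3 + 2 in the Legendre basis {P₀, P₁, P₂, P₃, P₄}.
(14/5)P₀ + (-9/5)P₁ + (16/7)P₂ + (-6/5)P₃ + (32/35)P₄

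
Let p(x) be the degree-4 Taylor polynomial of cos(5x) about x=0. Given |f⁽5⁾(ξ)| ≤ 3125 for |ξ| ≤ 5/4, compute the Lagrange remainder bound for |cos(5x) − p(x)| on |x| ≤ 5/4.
1953125/24576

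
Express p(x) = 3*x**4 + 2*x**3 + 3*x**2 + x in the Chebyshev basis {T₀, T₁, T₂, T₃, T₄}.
(21/8)T₀ + (5/2)T₁ + (3)T₂ + (1/2)T₃ + (3/8)T₄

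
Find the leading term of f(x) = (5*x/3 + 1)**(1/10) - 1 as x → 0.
x/6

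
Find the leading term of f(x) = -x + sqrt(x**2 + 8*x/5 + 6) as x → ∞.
4/5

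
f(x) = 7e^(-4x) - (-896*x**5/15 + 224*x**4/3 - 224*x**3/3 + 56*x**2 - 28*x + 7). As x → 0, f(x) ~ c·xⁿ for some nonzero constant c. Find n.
6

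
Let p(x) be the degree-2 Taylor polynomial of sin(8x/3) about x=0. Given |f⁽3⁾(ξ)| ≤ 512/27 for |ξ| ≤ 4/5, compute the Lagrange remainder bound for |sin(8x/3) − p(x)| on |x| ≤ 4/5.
16384/10125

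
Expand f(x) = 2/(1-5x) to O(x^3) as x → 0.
2 + 10*x + 50*x**2 + O(x**3)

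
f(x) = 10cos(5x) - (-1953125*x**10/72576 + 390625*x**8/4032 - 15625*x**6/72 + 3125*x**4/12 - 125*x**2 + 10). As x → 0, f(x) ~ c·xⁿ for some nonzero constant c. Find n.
12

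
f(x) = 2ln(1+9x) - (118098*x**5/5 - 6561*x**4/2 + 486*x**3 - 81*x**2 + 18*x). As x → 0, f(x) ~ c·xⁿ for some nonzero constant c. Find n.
6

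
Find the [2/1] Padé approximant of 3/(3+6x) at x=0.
1/(2*x + 1)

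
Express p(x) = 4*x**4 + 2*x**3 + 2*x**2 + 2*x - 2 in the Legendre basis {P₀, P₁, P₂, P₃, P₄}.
(-8/15)P₀ + (16/5)P₁ + (76/21)P₂ + (4/5)P₃ + (32/35)P₄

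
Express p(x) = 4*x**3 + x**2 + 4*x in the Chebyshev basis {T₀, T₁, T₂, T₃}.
(1/2)T₀ + (7)T₁ + (1/2)T₂ + T₃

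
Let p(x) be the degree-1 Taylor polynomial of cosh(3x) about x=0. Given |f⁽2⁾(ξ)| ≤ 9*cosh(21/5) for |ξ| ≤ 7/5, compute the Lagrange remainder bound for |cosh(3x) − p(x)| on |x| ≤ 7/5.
441*cosh(21/5)/50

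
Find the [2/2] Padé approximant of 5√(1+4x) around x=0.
(25*x**2 + 25*x + 5)/(x**2 + 3*x + 1)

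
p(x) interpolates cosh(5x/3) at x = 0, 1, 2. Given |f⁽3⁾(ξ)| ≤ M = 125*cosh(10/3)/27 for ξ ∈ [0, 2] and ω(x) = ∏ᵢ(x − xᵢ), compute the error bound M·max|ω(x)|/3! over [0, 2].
125*sqrt(3)*cosh(10/3)/729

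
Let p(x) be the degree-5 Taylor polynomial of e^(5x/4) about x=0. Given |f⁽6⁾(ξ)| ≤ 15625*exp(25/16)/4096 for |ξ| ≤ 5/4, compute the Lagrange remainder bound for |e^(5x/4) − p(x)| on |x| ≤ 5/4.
48828125*exp(25/16)/2415919104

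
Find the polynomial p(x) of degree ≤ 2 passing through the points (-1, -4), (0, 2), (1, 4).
-2*x**2 + 4*x + 2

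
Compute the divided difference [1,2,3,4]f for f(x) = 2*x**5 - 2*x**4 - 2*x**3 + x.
108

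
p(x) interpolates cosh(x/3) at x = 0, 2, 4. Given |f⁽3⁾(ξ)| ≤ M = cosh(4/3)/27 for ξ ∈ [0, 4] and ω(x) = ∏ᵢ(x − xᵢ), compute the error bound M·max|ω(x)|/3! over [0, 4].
8*sqrt(3)*cosh(4/3)/729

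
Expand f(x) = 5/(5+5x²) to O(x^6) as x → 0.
1 - x**2 + x**4 + O(x**6)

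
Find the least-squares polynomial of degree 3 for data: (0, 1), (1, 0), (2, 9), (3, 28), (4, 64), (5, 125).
29/42 + (-353/252)x + (67/84)x² + (8/9)x³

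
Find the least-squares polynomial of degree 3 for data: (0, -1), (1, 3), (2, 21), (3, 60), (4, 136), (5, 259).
-7/6 + (715/252)x + (-1/42)x² + (71/36)x³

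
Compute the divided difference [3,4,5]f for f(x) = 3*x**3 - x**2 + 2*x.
35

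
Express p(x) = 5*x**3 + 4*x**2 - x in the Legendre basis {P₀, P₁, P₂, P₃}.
(4/3)P₀ + (2)P₁ + (8/3)P₂ + (2)P₃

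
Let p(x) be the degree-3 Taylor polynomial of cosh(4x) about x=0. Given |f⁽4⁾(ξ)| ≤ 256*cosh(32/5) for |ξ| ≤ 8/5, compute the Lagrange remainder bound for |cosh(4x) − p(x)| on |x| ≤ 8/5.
131072*cosh(32/5)/1875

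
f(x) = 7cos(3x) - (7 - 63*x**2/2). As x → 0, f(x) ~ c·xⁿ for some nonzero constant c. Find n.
4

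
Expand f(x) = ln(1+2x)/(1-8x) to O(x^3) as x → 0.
2*x + 14*x**2 + O(x**3)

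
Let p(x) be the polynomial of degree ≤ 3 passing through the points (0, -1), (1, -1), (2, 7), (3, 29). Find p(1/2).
-13/8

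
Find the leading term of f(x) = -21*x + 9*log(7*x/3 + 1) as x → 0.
-49*x**2/2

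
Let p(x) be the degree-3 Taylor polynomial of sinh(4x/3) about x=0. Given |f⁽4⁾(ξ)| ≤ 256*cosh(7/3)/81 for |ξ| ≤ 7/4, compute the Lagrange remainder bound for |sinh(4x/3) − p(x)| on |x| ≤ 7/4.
2401*cosh(7/3)/1944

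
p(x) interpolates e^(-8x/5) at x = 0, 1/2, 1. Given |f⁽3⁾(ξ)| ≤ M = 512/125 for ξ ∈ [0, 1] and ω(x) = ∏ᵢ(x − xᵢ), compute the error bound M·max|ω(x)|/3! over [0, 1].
64*sqrt(3)/3375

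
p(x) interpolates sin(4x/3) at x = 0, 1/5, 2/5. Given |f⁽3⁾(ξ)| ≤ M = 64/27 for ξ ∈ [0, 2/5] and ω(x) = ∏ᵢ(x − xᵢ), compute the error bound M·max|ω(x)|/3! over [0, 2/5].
64*sqrt(3)/91125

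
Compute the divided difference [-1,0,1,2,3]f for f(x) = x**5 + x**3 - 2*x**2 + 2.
5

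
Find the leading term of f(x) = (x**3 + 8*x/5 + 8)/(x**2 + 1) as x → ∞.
x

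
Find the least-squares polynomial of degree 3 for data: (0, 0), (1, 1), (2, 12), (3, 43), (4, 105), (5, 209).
-5/126 + (-43/756)x + (-71/126)x² + (193/108)x³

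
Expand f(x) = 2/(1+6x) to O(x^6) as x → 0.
2 - 12*x + 72*x**2 - 432*x**3 + 2592*x**4 - 15552*x**5 + O(x**6)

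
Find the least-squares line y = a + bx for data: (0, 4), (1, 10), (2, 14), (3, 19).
a = 22/5, b = 49/10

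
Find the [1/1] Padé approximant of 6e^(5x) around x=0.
(15*x + 6)/(1 - 5*x/2)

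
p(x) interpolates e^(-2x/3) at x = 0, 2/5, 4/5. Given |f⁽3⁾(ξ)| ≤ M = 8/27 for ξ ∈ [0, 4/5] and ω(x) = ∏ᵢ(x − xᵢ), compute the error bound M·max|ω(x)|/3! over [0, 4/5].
64*sqrt(3)/91125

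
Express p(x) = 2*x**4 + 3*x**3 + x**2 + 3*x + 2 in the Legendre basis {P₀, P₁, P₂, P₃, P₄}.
(41/15)P₀ + (24/5)P₁ + (38/21)P₂ + (6/5)P₃ + (16/35)P₄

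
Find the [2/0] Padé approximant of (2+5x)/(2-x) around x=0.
3*x**2/2 + 3*x + 1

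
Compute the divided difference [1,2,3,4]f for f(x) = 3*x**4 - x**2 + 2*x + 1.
30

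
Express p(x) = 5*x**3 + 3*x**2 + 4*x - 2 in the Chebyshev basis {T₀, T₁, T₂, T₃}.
(-1/2)T₀ + (31/4)T₁ + (3/2)T₂ + (5/4)T₃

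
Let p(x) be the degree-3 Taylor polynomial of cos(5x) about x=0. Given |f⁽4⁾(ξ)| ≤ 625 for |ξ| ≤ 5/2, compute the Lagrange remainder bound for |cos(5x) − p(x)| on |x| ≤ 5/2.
390625/384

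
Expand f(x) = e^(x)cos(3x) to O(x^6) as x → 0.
1 + x - 4*x**2 - 13*x**3/3 + 7*x**4/6 + 79*x**5/30 + O(x**6)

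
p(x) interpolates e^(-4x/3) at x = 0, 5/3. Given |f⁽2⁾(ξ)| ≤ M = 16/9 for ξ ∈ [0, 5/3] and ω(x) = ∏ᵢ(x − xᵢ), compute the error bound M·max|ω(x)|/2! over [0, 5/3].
50/81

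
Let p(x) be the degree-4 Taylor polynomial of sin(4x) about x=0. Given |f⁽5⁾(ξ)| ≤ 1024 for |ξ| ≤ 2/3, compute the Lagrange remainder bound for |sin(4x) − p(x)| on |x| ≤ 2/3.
4096/3645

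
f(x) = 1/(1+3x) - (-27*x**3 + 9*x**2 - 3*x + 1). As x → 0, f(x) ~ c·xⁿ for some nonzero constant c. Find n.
4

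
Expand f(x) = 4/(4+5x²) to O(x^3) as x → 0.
1 - 5*x**2/4 + O(x**3)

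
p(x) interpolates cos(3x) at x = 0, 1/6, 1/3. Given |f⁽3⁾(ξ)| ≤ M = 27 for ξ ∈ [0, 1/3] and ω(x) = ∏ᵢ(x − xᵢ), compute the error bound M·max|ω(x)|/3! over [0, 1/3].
sqrt(3)/216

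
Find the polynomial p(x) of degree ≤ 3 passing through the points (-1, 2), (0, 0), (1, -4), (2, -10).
-x**2 - 3*x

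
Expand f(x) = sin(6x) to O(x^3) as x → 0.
6*x + O(x**3)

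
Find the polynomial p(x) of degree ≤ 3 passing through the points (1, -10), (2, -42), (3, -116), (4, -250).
-3*x**3 - 3*x**2 - 2*x - 2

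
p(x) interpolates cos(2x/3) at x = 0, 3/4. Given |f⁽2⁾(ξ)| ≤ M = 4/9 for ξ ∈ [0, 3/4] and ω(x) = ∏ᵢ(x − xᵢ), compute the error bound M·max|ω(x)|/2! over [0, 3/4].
1/32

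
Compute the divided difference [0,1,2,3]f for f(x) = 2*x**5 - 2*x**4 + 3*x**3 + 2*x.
41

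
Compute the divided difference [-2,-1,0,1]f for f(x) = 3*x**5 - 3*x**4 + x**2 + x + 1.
21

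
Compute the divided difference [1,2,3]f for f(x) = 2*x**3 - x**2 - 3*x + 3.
11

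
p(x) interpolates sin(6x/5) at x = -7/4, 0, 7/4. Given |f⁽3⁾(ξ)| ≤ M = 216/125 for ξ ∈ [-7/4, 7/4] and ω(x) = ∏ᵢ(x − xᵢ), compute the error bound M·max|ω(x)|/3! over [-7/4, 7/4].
343*sqrt(3)/1000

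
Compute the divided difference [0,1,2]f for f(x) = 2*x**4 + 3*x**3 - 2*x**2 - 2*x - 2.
21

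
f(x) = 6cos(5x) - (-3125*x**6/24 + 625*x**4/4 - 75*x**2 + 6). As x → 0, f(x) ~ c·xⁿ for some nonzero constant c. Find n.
8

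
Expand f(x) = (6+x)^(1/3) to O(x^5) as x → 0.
6**(1/3) + 6**(1/3)*x/18 - 6**(1/3)*x**2/324 + 5*6**(1/3)*x**3/17496 - 5*6**(1/3)*x**4/157464 + O(x**5)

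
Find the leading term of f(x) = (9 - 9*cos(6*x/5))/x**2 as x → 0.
162/25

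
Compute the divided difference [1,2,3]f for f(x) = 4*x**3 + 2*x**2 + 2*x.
26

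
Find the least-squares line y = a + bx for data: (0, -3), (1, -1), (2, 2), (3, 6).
a = -7/2, b = 3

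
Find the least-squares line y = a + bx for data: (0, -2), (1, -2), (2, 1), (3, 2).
a = -5/2, b = 3/2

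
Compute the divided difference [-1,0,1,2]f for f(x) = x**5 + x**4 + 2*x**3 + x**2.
9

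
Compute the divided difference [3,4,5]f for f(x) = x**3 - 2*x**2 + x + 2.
10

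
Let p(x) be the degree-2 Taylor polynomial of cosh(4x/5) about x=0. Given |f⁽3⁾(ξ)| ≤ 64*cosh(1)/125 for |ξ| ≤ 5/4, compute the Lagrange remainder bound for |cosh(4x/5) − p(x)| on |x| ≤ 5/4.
cosh(1)/6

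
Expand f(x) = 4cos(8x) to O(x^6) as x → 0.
4 - 128*x**2 + 2048*x**4/3 + O(x**6)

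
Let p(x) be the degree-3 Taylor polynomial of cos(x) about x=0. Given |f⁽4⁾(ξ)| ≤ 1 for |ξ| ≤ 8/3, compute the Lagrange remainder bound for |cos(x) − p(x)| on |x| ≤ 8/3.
512/243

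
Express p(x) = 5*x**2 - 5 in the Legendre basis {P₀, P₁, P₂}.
(-10/3)P₀ + (10/3)P₂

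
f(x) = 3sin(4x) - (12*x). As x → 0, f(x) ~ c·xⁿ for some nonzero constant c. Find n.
3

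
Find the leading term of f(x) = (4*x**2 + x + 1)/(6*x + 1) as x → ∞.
2*x/3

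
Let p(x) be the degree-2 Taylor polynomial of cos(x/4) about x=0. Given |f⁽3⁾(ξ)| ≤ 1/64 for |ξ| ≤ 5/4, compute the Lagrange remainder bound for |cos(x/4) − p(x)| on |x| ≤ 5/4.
125/24576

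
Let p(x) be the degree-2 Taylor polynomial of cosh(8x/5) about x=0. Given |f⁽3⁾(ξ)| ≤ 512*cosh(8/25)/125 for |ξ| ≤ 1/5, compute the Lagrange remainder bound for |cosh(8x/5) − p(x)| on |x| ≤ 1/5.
256*cosh(8/25)/46875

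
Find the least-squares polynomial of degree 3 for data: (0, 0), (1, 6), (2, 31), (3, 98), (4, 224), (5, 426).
5/21 + (32/63)x + (29/21)x² + (28/9)x³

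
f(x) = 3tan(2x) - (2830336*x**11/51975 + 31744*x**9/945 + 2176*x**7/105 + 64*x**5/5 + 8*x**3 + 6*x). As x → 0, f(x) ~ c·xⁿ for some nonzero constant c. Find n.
13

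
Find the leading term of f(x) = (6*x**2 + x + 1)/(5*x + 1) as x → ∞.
6*x/5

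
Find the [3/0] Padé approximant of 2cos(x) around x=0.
2 - x**2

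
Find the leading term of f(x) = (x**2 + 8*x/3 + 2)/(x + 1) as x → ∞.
x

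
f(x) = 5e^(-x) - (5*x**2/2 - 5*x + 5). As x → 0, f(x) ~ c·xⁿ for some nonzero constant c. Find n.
3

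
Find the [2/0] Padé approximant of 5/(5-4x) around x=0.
16*x**2/25 + 4*x/5 + 1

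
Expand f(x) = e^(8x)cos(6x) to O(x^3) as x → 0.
1 + 8*x + 14*x**2 + O(x**3)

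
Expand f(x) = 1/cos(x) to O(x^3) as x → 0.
1 + x**2/2 + O(x**3)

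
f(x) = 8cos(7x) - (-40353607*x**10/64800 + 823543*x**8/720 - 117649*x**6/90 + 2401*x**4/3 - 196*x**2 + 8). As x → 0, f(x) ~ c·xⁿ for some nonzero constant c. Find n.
12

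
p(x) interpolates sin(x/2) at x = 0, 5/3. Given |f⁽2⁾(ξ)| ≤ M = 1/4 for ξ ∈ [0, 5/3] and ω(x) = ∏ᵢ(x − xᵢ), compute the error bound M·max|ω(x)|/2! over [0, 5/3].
25/288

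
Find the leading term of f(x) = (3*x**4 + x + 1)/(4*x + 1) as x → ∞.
3*x**3/4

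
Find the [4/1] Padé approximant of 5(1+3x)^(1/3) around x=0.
(5*x**4/3 - 8*x**3/3 + 6*x**2 + 16*x + 5)/(11*x/5 + 1)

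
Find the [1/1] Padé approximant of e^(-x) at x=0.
(1 - x/2)/(x/2 + 1)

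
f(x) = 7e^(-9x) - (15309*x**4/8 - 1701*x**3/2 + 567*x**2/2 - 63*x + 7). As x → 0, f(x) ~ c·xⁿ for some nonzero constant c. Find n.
5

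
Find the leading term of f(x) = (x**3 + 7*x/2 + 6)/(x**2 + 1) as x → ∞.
x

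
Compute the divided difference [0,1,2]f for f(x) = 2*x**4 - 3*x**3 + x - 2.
5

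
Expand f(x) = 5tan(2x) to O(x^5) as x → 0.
10*x + 40*x**3/3 + O(x**5)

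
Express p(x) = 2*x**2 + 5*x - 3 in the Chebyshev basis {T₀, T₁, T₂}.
(-2)T₀ + (5)T₁ + T₂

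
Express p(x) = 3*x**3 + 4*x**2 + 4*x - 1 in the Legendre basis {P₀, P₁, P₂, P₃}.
(1/3)P₀ + (29/5)P₁ + (8/3)P₂ + (6/5)P₃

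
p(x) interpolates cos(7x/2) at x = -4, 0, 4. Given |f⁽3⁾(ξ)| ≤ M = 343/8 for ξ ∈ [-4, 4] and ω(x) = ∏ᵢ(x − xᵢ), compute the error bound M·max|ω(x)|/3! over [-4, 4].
2744*sqrt(3)/27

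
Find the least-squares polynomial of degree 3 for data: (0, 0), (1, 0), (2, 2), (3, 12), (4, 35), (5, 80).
-11/126 + (185/108)x + (-311/126)x² + (115/108)x³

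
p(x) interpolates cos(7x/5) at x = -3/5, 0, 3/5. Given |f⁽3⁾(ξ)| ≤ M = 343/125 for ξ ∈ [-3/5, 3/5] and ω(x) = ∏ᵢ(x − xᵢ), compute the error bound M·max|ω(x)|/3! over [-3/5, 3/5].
343*sqrt(3)/15625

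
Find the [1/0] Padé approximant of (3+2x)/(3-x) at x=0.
x + 1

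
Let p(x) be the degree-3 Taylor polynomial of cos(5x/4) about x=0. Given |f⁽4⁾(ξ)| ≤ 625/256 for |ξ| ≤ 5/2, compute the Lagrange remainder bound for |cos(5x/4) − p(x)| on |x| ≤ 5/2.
390625/98304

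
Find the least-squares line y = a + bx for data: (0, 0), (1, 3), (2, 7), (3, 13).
a = -7/10, b = 43/10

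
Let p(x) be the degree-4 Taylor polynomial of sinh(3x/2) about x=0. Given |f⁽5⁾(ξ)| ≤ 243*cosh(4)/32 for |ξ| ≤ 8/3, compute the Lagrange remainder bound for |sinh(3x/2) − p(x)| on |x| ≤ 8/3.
128*cosh(4)/15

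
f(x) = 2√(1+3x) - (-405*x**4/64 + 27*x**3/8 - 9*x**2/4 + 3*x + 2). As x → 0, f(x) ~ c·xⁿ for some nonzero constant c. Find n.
5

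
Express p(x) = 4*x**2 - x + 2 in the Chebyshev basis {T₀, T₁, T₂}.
(4)T₀ - T₁ + (2)T₂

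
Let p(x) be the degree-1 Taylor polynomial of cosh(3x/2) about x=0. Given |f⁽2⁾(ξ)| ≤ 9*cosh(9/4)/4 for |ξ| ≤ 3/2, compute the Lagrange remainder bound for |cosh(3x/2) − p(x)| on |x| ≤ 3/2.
81*cosh(9/4)/32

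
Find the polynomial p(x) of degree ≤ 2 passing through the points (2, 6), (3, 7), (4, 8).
x + 4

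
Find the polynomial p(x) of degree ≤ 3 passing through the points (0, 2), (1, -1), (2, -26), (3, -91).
-3*x**3 - 2*x**2 + 2*x + 2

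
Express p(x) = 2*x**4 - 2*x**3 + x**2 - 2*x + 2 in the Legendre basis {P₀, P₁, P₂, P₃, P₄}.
(41/15)P₀ + (-16/5)P₁ + (38/21)P₂ + (-4/5)P₃ + (16/35)P₄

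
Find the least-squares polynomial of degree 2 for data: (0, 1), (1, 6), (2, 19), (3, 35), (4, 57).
24/35 + (247/70)x + (37/14)x²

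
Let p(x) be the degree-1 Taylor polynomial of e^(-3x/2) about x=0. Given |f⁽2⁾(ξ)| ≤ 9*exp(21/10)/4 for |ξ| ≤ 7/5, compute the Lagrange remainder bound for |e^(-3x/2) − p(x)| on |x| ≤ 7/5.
441*exp(21/10)/200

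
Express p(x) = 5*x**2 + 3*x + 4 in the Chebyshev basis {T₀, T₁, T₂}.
(13/2)T₀ + (3)T₁ + (5/2)T₂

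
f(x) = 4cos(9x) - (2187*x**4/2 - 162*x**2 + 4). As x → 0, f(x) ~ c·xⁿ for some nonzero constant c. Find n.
6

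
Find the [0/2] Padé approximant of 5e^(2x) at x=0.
5/(2*x**2 - 2*x + 1)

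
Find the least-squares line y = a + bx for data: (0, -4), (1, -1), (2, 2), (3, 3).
a = -18/5, b = 12/5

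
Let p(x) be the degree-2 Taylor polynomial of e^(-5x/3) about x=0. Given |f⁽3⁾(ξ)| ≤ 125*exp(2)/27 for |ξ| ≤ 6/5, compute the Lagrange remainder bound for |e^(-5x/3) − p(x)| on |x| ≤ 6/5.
4*exp(2)/3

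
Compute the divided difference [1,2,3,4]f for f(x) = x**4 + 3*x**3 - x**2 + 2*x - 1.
13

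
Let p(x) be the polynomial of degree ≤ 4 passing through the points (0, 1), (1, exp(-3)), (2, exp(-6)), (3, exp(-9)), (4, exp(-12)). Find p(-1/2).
(-420*exp(9) - 180*exp(3) + 35 + 378*exp(6) + 315*exp(12))*exp(-12)/128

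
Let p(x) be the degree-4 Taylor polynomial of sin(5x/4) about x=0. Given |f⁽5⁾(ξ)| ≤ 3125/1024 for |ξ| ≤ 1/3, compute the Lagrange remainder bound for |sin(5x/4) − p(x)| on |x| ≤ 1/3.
625/5971968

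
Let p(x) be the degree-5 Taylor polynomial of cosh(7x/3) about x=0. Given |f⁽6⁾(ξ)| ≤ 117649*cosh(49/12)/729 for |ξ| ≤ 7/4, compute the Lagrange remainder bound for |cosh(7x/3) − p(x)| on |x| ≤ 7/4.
13841287201*cosh(49/12)/2149908480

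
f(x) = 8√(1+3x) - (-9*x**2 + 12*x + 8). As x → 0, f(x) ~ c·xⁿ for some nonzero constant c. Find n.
3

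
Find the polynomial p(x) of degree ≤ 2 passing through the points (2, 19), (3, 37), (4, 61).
3*x**2 + 3*x + 1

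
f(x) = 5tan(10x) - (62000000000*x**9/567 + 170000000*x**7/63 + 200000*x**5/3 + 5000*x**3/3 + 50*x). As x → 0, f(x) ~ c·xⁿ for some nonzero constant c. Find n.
11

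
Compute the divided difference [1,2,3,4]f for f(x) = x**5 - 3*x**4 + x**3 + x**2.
36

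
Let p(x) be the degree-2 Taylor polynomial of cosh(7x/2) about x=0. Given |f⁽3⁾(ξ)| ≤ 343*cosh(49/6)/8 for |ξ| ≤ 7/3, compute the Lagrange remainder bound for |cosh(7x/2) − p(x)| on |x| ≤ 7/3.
117649*cosh(49/6)/1296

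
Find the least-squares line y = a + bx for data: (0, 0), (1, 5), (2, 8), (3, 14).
a = 0, b = 9/2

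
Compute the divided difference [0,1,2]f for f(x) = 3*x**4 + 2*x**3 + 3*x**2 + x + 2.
30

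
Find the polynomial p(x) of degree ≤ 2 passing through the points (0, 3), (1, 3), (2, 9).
3*x**2 - 3*x + 3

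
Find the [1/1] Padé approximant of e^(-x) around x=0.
(1 - x/2)/(x/2 + 1)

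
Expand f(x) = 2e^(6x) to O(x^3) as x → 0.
2 + 12*x + 36*x**2 + O(x**3)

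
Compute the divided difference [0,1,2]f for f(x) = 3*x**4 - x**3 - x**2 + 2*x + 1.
17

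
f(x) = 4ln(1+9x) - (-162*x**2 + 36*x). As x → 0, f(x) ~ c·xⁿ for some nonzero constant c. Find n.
3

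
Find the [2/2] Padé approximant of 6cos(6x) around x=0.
(6 - 90*x**2)/(3*x**2 + 1)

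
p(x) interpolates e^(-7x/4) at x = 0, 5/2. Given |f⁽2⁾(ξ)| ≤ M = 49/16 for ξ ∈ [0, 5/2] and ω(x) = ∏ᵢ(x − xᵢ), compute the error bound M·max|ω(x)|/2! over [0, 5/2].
1225/512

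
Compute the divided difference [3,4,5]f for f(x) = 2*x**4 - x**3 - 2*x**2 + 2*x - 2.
180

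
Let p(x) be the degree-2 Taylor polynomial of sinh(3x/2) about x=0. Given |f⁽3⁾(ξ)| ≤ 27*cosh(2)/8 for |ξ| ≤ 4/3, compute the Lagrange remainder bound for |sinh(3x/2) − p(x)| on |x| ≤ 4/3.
4*cosh(2)/3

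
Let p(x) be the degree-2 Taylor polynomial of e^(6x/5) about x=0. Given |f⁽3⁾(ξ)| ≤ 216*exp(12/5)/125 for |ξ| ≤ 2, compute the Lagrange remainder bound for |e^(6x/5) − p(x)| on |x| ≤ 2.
288*exp(12/5)/125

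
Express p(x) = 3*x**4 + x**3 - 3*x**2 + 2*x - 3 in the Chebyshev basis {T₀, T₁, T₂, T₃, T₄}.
(-27/8)T₀ + (11/4)T₁ + (1/4)T₃ + (3/8)T₄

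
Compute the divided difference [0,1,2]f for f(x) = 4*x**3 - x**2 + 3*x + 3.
11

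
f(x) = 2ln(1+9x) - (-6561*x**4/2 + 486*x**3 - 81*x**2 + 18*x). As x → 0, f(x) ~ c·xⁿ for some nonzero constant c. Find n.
5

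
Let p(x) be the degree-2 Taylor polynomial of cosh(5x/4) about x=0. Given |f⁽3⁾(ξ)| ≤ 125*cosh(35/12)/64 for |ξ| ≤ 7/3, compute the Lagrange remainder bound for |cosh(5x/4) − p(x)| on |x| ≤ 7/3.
42875*cosh(35/12)/10368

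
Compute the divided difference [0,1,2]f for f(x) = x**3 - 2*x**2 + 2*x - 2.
1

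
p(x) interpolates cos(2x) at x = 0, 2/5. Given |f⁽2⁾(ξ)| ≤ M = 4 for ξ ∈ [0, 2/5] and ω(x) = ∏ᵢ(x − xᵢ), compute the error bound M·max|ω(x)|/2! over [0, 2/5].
2/25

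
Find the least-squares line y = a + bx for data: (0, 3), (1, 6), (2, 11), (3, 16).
a = 12/5, b = 22/5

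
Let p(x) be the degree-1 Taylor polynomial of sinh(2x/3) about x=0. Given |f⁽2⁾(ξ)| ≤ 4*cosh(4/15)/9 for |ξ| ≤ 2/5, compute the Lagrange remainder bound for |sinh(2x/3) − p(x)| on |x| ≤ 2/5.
8*cosh(4/15)/225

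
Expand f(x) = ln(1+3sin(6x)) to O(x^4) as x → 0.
18*x - 162*x**2 + 1836*x**3 + O(x**4)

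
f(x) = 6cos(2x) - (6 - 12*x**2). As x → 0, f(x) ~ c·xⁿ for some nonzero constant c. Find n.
4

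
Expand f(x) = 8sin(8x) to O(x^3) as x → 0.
64*x + O(x**3)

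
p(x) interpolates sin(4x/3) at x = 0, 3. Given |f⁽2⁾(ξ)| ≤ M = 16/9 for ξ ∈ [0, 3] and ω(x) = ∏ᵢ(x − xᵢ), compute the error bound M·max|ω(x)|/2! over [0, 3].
2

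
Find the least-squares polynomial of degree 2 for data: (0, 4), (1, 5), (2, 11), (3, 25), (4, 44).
143/35 + (-18/7)x + (22/7)x²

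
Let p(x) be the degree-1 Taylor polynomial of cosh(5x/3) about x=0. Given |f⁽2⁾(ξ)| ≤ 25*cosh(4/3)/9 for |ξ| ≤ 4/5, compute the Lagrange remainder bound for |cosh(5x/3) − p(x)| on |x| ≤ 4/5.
8*cosh(4/3)/9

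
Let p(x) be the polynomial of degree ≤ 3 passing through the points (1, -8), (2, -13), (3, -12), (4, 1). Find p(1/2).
-41/8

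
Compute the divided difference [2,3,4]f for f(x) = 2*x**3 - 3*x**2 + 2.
15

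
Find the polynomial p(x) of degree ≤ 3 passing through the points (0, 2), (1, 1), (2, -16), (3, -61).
-2*x**3 - 2*x**2 + 3*x + 2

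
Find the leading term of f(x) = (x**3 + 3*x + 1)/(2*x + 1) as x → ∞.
x**2/2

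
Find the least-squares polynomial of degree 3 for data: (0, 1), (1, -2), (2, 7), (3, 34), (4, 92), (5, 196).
83/126 + (-1565/756)x + (-92/63)x² + (209/108)x³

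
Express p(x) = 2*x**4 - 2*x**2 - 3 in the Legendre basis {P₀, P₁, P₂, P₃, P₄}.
(-49/15)P₀ + (-4/21)P₂ + (16/35)P₄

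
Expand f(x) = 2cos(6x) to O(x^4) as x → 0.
2 - 36*x**2 + O(x**4)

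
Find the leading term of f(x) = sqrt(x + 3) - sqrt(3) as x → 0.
sqrt(3)*x/6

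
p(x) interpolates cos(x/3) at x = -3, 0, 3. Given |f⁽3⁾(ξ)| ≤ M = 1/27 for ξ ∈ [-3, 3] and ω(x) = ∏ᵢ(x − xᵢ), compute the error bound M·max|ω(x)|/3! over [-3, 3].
sqrt(3)/27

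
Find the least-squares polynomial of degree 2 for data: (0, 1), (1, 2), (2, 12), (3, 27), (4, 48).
22/35 + (-67/70)x + (45/14)x²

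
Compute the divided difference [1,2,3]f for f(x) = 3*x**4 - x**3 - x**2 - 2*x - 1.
68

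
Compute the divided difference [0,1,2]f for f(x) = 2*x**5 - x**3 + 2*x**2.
29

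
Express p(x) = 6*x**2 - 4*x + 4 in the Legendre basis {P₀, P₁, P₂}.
(6)P₀ + (-4)P₁ + (4)P₂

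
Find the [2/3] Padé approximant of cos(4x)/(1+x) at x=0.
(1 - 20*x**2/3)/(4*x**3/3 + 4*x**2/3 + x + 1)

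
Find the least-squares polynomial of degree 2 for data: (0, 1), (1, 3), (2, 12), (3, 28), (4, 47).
23/35 + (-1/70)x + (41/14)x²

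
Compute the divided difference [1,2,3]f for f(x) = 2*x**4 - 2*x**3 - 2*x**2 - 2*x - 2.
36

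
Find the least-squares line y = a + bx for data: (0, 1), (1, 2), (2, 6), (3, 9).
a = 3/10, b = 14/5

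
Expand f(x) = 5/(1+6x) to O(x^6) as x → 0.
5 - 30*x + 180*x**2 - 1080*x**3 + 6480*x**4 - 38880*x**5 + O(x**6)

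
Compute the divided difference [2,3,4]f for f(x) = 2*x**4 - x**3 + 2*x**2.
103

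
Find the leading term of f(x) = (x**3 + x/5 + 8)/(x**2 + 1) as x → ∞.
x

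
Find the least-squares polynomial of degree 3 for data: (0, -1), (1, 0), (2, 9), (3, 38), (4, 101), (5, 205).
-6/7 + (-2/21)x + (-37/28)x² + (23/12)x³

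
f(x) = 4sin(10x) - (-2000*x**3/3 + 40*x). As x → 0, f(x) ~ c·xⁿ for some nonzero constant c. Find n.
5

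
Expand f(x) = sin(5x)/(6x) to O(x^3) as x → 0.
5/6 - 125*x**2/36 + O(x**3)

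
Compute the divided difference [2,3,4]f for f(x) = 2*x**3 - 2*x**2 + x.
16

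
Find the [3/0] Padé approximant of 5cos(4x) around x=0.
5 - 40*x**2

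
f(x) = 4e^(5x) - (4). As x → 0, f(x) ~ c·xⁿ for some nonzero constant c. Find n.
1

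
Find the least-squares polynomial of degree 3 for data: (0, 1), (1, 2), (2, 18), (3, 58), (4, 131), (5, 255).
5/7 + (-11/21)x + (19/28)x² + (23/12)x³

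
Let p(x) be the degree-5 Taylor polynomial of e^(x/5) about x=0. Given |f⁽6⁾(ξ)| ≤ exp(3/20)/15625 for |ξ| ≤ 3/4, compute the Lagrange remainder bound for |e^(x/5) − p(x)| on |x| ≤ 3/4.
81*exp(3/20)/5120000000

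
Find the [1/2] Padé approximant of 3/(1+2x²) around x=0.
3/(2*x**2 + 1)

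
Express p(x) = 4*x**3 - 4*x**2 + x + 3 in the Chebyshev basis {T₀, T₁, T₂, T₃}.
T₀ + (4)T₁ + (-2)T₂ + T₃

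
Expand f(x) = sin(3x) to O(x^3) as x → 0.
3*x + O(x**3)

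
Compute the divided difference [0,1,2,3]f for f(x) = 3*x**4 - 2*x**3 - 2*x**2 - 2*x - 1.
16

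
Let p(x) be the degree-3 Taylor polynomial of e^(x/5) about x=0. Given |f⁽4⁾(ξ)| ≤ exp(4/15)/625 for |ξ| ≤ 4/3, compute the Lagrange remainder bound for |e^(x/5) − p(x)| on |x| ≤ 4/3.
32*exp(4/15)/151875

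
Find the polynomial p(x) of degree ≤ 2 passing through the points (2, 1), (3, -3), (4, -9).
-x**2 + x + 3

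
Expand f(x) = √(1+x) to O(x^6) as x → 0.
1 + x/2 - x**2/8 + x**3/16 - 5*x**4/128 + 7*x**5/256 + O(x**6)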